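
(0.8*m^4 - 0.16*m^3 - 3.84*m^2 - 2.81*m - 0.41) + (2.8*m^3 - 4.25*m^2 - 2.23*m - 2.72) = 0.8*m^4 + 2.64*m^3 - 8.09*m^2 - 5.04*m - 3.13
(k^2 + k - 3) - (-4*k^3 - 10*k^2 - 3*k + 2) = 4*k^3 + 11*k^2 + 4*k - 5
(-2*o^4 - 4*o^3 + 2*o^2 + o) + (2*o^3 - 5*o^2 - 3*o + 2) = -2*o^4 - 2*o^3 - 3*o^2 - 2*o + 2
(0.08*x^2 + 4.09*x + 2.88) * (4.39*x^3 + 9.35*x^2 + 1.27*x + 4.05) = 0.3512*x^5 + 18.7031*x^4 + 50.9863*x^3 + 32.4463*x^2 + 20.2221*x + 11.664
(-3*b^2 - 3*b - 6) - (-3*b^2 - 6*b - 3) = 3*b - 3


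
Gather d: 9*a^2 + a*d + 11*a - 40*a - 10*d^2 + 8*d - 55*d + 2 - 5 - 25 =9*a^2 - 29*a - 10*d^2 + d*(a - 47) - 28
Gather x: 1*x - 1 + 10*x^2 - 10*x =10*x^2 - 9*x - 1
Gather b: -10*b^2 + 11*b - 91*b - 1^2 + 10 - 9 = -10*b^2 - 80*b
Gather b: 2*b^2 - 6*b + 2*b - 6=2*b^2 - 4*b - 6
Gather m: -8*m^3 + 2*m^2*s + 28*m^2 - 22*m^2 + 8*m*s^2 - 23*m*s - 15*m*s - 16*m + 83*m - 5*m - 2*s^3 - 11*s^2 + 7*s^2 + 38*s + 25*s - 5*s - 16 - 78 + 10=-8*m^3 + m^2*(2*s + 6) + m*(8*s^2 - 38*s + 62) - 2*s^3 - 4*s^2 + 58*s - 84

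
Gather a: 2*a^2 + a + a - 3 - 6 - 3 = 2*a^2 + 2*a - 12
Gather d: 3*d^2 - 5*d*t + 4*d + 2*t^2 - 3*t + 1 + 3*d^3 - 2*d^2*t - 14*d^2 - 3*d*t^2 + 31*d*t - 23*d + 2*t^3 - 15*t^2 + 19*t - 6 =3*d^3 + d^2*(-2*t - 11) + d*(-3*t^2 + 26*t - 19) + 2*t^3 - 13*t^2 + 16*t - 5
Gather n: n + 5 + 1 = n + 6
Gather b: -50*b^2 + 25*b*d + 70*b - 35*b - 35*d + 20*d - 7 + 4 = -50*b^2 + b*(25*d + 35) - 15*d - 3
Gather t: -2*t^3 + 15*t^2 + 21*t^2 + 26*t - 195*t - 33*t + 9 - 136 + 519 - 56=-2*t^3 + 36*t^2 - 202*t + 336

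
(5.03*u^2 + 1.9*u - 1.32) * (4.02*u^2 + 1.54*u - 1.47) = 20.2206*u^4 + 15.3842*u^3 - 9.7745*u^2 - 4.8258*u + 1.9404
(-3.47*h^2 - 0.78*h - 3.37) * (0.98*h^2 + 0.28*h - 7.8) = -3.4006*h^4 - 1.736*h^3 + 23.545*h^2 + 5.1404*h + 26.286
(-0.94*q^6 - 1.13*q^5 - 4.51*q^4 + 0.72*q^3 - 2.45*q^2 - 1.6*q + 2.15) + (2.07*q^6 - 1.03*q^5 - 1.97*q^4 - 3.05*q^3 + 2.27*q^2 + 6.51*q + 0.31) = 1.13*q^6 - 2.16*q^5 - 6.48*q^4 - 2.33*q^3 - 0.18*q^2 + 4.91*q + 2.46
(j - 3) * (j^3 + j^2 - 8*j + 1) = j^4 - 2*j^3 - 11*j^2 + 25*j - 3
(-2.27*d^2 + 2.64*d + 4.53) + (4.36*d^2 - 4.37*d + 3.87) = 2.09*d^2 - 1.73*d + 8.4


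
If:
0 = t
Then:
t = 0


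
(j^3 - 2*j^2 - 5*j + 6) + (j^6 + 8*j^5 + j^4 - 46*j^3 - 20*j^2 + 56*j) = j^6 + 8*j^5 + j^4 - 45*j^3 - 22*j^2 + 51*j + 6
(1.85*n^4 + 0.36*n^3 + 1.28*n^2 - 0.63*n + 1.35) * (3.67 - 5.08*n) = -9.398*n^5 + 4.9607*n^4 - 5.1812*n^3 + 7.898*n^2 - 9.1701*n + 4.9545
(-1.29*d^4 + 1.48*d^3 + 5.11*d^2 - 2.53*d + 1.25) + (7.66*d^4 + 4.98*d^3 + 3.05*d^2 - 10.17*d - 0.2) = 6.37*d^4 + 6.46*d^3 + 8.16*d^2 - 12.7*d + 1.05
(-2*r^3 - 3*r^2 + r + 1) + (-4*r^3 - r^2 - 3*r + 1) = -6*r^3 - 4*r^2 - 2*r + 2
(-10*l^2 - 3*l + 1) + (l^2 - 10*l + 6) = -9*l^2 - 13*l + 7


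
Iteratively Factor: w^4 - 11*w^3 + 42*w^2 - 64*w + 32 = (w - 1)*(w^3 - 10*w^2 + 32*w - 32) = (w - 4)*(w - 1)*(w^2 - 6*w + 8) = (w - 4)*(w - 2)*(w - 1)*(w - 4)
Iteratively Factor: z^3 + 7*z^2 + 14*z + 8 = (z + 2)*(z^2 + 5*z + 4) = (z + 2)*(z + 4)*(z + 1)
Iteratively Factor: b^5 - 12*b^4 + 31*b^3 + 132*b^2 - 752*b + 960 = (b - 4)*(b^4 - 8*b^3 - b^2 + 128*b - 240) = (b - 4)*(b + 4)*(b^3 - 12*b^2 + 47*b - 60) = (b - 4)^2*(b + 4)*(b^2 - 8*b + 15) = (b - 4)^2*(b - 3)*(b + 4)*(b - 5)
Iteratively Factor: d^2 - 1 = (d - 1)*(d + 1)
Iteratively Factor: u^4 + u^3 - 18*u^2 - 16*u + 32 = (u - 4)*(u^3 + 5*u^2 + 2*u - 8) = (u - 4)*(u - 1)*(u^2 + 6*u + 8) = (u - 4)*(u - 1)*(u + 4)*(u + 2)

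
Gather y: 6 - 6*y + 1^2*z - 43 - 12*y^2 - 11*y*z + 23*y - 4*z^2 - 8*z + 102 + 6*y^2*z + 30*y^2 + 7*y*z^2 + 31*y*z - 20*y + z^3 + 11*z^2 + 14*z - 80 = y^2*(6*z + 18) + y*(7*z^2 + 20*z - 3) + z^3 + 7*z^2 + 7*z - 15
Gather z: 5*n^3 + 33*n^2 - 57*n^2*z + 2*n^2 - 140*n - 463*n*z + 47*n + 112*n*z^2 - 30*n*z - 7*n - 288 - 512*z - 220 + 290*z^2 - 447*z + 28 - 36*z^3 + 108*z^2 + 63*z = 5*n^3 + 35*n^2 - 100*n - 36*z^3 + z^2*(112*n + 398) + z*(-57*n^2 - 493*n - 896) - 480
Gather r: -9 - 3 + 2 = -10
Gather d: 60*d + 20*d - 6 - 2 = 80*d - 8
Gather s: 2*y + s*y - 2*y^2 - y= s*y - 2*y^2 + y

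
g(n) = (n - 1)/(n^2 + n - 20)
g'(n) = (-2*n - 1)*(n - 1)/(n^2 + n - 20)^2 + 1/(n^2 + n - 20)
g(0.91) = 0.00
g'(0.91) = -0.05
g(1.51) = -0.03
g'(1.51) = -0.07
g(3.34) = -0.43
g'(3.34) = -0.77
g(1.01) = -0.00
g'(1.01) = -0.06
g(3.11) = -0.29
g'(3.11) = -0.43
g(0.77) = 0.01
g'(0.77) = -0.05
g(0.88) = 0.01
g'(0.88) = -0.05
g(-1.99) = 0.17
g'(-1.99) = -0.08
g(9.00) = 0.11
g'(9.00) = -0.02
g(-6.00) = -0.70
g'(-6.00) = -0.67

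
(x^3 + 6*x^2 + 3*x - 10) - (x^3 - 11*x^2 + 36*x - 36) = 17*x^2 - 33*x + 26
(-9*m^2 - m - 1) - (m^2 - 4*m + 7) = -10*m^2 + 3*m - 8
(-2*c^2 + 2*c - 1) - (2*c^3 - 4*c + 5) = -2*c^3 - 2*c^2 + 6*c - 6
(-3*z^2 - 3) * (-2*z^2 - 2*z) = 6*z^4 + 6*z^3 + 6*z^2 + 6*z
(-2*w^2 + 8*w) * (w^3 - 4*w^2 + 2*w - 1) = -2*w^5 + 16*w^4 - 36*w^3 + 18*w^2 - 8*w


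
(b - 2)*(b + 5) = b^2 + 3*b - 10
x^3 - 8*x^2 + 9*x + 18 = (x - 6)*(x - 3)*(x + 1)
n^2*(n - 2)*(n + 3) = n^4 + n^3 - 6*n^2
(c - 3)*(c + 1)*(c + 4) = c^3 + 2*c^2 - 11*c - 12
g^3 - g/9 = g*(g - 1/3)*(g + 1/3)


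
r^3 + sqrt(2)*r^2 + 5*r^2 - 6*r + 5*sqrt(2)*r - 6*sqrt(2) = (r - 1)*(r + 6)*(r + sqrt(2))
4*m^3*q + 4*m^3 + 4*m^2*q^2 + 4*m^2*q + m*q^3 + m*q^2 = (2*m + q)^2*(m*q + m)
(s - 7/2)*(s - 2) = s^2 - 11*s/2 + 7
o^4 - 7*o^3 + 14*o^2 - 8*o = o*(o - 4)*(o - 2)*(o - 1)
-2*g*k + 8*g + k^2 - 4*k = (-2*g + k)*(k - 4)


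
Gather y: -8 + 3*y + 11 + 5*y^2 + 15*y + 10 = 5*y^2 + 18*y + 13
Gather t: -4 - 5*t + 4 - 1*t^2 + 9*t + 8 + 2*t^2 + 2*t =t^2 + 6*t + 8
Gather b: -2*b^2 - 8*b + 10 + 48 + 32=-2*b^2 - 8*b + 90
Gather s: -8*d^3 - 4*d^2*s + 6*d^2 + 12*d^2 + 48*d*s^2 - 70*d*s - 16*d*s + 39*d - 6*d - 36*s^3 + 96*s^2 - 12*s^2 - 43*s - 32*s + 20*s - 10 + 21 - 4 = -8*d^3 + 18*d^2 + 33*d - 36*s^3 + s^2*(48*d + 84) + s*(-4*d^2 - 86*d - 55) + 7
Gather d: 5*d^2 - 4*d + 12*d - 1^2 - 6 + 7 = 5*d^2 + 8*d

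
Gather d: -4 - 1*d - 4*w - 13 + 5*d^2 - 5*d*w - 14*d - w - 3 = 5*d^2 + d*(-5*w - 15) - 5*w - 20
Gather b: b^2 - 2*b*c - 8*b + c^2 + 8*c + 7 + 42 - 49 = b^2 + b*(-2*c - 8) + c^2 + 8*c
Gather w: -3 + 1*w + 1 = w - 2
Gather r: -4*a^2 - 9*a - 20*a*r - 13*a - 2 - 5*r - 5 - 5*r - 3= -4*a^2 - 22*a + r*(-20*a - 10) - 10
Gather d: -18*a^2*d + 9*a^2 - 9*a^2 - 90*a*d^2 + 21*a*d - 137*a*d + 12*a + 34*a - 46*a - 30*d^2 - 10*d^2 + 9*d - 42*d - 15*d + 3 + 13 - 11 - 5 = d^2*(-90*a - 40) + d*(-18*a^2 - 116*a - 48)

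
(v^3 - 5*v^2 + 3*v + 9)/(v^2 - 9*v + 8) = (v^3 - 5*v^2 + 3*v + 9)/(v^2 - 9*v + 8)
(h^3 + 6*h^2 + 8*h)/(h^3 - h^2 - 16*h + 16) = h*(h + 2)/(h^2 - 5*h + 4)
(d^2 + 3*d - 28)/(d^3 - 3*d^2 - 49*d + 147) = (d - 4)/(d^2 - 10*d + 21)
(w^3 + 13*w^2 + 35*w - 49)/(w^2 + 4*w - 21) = (w^2 + 6*w - 7)/(w - 3)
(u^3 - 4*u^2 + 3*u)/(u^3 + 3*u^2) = (u^2 - 4*u + 3)/(u*(u + 3))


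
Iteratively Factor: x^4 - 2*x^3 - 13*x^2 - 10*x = (x + 1)*(x^3 - 3*x^2 - 10*x) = x*(x + 1)*(x^2 - 3*x - 10) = x*(x + 1)*(x + 2)*(x - 5)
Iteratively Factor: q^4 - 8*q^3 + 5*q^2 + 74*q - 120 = (q - 2)*(q^3 - 6*q^2 - 7*q + 60) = (q - 2)*(q + 3)*(q^2 - 9*q + 20) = (q - 4)*(q - 2)*(q + 3)*(q - 5)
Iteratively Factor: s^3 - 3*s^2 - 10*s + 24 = (s - 2)*(s^2 - s - 12) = (s - 2)*(s + 3)*(s - 4)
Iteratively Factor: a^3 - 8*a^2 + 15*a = (a)*(a^2 - 8*a + 15) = a*(a - 5)*(a - 3)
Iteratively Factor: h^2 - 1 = (h - 1)*(h + 1)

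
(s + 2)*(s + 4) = s^2 + 6*s + 8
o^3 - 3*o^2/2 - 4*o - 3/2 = (o - 3)*(o + 1/2)*(o + 1)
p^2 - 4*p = p*(p - 4)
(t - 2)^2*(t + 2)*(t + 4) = t^4 + 2*t^3 - 12*t^2 - 8*t + 32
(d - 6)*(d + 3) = d^2 - 3*d - 18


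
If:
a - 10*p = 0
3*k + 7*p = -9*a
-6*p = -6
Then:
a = 10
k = -97/3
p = 1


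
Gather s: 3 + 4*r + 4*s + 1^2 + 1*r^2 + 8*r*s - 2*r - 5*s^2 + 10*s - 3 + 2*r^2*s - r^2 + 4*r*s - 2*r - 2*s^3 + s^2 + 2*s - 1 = -2*s^3 - 4*s^2 + s*(2*r^2 + 12*r + 16)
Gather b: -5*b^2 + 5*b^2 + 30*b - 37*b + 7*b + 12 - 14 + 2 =0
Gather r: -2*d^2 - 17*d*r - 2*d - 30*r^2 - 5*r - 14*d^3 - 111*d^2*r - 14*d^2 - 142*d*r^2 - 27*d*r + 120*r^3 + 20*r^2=-14*d^3 - 16*d^2 - 2*d + 120*r^3 + r^2*(-142*d - 10) + r*(-111*d^2 - 44*d - 5)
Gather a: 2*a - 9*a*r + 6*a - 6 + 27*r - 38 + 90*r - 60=a*(8 - 9*r) + 117*r - 104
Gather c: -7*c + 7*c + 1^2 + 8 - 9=0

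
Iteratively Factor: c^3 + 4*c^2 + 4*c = (c + 2)*(c^2 + 2*c) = c*(c + 2)*(c + 2)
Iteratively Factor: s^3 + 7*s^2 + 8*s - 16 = (s + 4)*(s^2 + 3*s - 4) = (s + 4)^2*(s - 1)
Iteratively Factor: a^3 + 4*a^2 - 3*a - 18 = (a + 3)*(a^2 + a - 6) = (a - 2)*(a + 3)*(a + 3)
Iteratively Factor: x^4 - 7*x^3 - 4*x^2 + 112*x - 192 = (x - 3)*(x^3 - 4*x^2 - 16*x + 64) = (x - 4)*(x - 3)*(x^2 - 16) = (x - 4)^2*(x - 3)*(x + 4)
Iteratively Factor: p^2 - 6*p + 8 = (p - 2)*(p - 4)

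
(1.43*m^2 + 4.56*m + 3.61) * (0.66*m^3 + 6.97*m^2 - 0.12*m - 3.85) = 0.9438*m^5 + 12.9767*m^4 + 33.9942*m^3 + 19.109*m^2 - 17.9892*m - 13.8985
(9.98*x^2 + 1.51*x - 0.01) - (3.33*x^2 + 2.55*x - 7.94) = 6.65*x^2 - 1.04*x + 7.93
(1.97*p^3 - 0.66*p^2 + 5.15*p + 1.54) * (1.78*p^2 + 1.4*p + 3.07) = 3.5066*p^5 + 1.5832*p^4 + 14.2909*p^3 + 7.925*p^2 + 17.9665*p + 4.7278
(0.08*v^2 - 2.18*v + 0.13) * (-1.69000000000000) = -0.1352*v^2 + 3.6842*v - 0.2197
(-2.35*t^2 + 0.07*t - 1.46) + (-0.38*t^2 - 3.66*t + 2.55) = -2.73*t^2 - 3.59*t + 1.09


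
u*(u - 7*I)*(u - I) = u^3 - 8*I*u^2 - 7*u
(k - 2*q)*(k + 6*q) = k^2 + 4*k*q - 12*q^2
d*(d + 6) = d^2 + 6*d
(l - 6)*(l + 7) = l^2 + l - 42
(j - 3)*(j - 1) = j^2 - 4*j + 3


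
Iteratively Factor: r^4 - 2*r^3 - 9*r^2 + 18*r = (r + 3)*(r^3 - 5*r^2 + 6*r) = r*(r + 3)*(r^2 - 5*r + 6) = r*(r - 2)*(r + 3)*(r - 3)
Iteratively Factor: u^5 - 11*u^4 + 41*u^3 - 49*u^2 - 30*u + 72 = (u - 3)*(u^4 - 8*u^3 + 17*u^2 + 2*u - 24) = (u - 4)*(u - 3)*(u^3 - 4*u^2 + u + 6) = (u - 4)*(u - 3)*(u + 1)*(u^2 - 5*u + 6) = (u - 4)*(u - 3)*(u - 2)*(u + 1)*(u - 3)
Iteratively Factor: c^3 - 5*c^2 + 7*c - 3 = (c - 1)*(c^2 - 4*c + 3) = (c - 1)^2*(c - 3)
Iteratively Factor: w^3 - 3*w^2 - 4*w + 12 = (w - 3)*(w^2 - 4) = (w - 3)*(w - 2)*(w + 2)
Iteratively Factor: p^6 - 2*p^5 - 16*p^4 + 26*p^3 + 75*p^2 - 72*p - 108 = (p + 3)*(p^5 - 5*p^4 - p^3 + 29*p^2 - 12*p - 36) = (p + 2)*(p + 3)*(p^4 - 7*p^3 + 13*p^2 + 3*p - 18) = (p + 1)*(p + 2)*(p + 3)*(p^3 - 8*p^2 + 21*p - 18) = (p - 2)*(p + 1)*(p + 2)*(p + 3)*(p^2 - 6*p + 9) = (p - 3)*(p - 2)*(p + 1)*(p + 2)*(p + 3)*(p - 3)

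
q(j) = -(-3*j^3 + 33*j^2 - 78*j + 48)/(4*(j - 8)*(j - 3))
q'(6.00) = 0.58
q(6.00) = 5.00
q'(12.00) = 0.73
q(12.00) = 9.17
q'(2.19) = -1.54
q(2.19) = -0.21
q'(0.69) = 0.47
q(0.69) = -0.13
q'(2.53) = -6.04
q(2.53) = -1.29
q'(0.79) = 0.44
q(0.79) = -0.09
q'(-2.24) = 0.70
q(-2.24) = -1.97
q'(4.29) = -0.15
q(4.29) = 4.38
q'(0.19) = 0.56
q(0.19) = -0.39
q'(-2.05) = 0.69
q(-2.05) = -1.83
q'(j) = -(-9*j^2 + 66*j - 78)/(4*(j - 8)*(j - 3)) + (-3*j^3 + 33*j^2 - 78*j + 48)/(4*(j - 8)*(j - 3)^2) + (-3*j^3 + 33*j^2 - 78*j + 48)/(4*(j - 8)^2*(j - 3))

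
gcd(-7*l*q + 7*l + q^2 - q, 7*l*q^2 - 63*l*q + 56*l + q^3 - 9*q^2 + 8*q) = q - 1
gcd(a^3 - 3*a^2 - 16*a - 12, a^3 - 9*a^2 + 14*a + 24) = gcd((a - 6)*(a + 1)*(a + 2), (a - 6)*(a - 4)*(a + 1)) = a^2 - 5*a - 6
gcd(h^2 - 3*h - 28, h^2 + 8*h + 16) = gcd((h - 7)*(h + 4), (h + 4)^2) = h + 4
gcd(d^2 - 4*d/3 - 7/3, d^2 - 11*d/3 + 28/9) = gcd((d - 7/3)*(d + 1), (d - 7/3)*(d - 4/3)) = d - 7/3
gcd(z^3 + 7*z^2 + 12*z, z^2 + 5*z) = z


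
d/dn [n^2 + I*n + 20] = 2*n + I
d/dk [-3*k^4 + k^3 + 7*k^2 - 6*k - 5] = -12*k^3 + 3*k^2 + 14*k - 6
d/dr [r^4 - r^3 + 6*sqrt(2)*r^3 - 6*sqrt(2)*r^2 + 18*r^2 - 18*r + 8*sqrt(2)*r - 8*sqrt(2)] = 4*r^3 - 3*r^2 + 18*sqrt(2)*r^2 - 12*sqrt(2)*r + 36*r - 18 + 8*sqrt(2)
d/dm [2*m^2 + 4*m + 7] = 4*m + 4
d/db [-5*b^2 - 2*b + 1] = -10*b - 2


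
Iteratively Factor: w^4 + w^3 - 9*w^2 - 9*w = (w + 3)*(w^3 - 2*w^2 - 3*w) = (w - 3)*(w + 3)*(w^2 + w) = (w - 3)*(w + 1)*(w + 3)*(w)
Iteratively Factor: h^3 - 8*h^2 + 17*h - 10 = (h - 5)*(h^2 - 3*h + 2) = (h - 5)*(h - 2)*(h - 1)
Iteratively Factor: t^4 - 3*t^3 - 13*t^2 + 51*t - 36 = (t + 4)*(t^3 - 7*t^2 + 15*t - 9) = (t - 1)*(t + 4)*(t^2 - 6*t + 9) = (t - 3)*(t - 1)*(t + 4)*(t - 3)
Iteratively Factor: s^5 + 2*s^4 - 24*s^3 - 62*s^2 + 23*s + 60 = (s - 5)*(s^4 + 7*s^3 + 11*s^2 - 7*s - 12) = (s - 5)*(s + 4)*(s^3 + 3*s^2 - s - 3) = (s - 5)*(s + 3)*(s + 4)*(s^2 - 1) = (s - 5)*(s - 1)*(s + 3)*(s + 4)*(s + 1)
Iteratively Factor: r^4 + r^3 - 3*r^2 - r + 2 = (r + 1)*(r^3 - 3*r + 2) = (r - 1)*(r + 1)*(r^2 + r - 2) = (r - 1)*(r + 1)*(r + 2)*(r - 1)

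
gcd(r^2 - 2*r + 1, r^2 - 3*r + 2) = r - 1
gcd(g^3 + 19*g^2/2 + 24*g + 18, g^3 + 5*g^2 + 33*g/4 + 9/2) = g^2 + 7*g/2 + 3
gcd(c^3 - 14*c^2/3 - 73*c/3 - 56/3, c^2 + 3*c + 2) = c + 1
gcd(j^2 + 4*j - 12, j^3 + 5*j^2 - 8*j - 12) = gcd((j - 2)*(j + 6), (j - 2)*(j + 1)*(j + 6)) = j^2 + 4*j - 12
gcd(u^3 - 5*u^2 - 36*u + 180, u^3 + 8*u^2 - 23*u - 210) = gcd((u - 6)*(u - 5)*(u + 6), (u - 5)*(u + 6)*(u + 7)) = u^2 + u - 30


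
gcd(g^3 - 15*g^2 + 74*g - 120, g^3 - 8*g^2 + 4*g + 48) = g^2 - 10*g + 24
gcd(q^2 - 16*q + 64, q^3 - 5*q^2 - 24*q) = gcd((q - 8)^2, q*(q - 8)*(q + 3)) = q - 8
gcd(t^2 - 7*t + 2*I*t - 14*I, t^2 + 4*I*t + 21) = 1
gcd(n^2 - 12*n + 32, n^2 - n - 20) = 1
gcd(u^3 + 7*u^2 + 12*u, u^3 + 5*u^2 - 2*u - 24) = u^2 + 7*u + 12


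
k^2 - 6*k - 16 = (k - 8)*(k + 2)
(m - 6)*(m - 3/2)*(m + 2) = m^3 - 11*m^2/2 - 6*m + 18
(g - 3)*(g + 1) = g^2 - 2*g - 3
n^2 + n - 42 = (n - 6)*(n + 7)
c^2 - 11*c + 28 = (c - 7)*(c - 4)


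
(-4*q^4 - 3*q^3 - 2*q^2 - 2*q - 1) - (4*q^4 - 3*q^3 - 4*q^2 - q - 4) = -8*q^4 + 2*q^2 - q + 3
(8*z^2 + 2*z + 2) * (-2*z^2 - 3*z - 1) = -16*z^4 - 28*z^3 - 18*z^2 - 8*z - 2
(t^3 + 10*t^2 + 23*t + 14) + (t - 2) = t^3 + 10*t^2 + 24*t + 12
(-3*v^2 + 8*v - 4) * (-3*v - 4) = 9*v^3 - 12*v^2 - 20*v + 16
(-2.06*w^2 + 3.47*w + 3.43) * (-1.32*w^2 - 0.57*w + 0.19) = 2.7192*w^4 - 3.4062*w^3 - 6.8969*w^2 - 1.2958*w + 0.6517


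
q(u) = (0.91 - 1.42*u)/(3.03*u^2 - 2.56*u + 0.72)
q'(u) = (0.91 - 1.42*u)*(2.56 - 6.06*u)/(3.03*u^2 - 2.56*u + 0.72)^2 - 1.42/(3.03*u^2 - 2.56*u + 0.72) = (4.3026*u^2 - 5.5146*u + 1.3072)/(9.1809*u^4 - 15.5136*u^3 + 10.9168*u^2 - 3.6864*u + 0.5184)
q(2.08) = -0.24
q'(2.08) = 0.12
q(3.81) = -0.13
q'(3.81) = 0.04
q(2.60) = -0.19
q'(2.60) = 0.08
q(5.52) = -0.09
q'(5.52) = 0.02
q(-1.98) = 0.21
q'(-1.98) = 0.09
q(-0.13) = 0.99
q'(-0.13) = 1.72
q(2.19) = -0.23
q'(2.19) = 0.11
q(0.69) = -0.18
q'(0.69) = -2.86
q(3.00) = -0.16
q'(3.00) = 0.06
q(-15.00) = 0.03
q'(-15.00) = 0.00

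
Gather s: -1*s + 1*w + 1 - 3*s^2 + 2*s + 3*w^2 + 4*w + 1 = -3*s^2 + s + 3*w^2 + 5*w + 2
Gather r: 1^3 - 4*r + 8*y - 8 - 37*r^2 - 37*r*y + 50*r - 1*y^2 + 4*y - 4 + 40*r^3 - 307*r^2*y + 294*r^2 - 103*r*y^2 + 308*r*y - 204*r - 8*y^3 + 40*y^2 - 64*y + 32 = 40*r^3 + r^2*(257 - 307*y) + r*(-103*y^2 + 271*y - 158) - 8*y^3 + 39*y^2 - 52*y + 21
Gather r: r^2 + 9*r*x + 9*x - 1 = r^2 + 9*r*x + 9*x - 1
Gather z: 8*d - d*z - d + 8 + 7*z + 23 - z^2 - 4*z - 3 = 7*d - z^2 + z*(3 - d) + 28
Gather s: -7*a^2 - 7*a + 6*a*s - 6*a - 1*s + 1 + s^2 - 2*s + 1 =-7*a^2 - 13*a + s^2 + s*(6*a - 3) + 2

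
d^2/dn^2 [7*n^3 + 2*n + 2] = 42*n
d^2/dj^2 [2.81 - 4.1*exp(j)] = -4.1*exp(j)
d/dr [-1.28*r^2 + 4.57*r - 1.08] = 4.57 - 2.56*r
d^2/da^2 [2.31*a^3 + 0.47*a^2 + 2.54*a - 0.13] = 13.86*a + 0.94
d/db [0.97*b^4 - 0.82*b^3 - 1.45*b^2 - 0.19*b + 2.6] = 3.88*b^3 - 2.46*b^2 - 2.9*b - 0.19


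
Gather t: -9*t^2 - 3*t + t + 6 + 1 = -9*t^2 - 2*t + 7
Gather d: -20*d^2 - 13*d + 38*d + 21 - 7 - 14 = -20*d^2 + 25*d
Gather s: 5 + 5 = 10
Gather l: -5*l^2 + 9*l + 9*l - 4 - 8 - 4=-5*l^2 + 18*l - 16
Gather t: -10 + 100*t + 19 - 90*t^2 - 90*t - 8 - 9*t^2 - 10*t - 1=-99*t^2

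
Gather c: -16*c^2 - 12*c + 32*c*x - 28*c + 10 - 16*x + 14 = -16*c^2 + c*(32*x - 40) - 16*x + 24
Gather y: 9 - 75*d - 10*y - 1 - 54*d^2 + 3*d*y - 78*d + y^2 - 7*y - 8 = -54*d^2 - 153*d + y^2 + y*(3*d - 17)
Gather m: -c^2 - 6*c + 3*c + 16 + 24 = -c^2 - 3*c + 40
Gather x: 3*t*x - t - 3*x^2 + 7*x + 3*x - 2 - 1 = -t - 3*x^2 + x*(3*t + 10) - 3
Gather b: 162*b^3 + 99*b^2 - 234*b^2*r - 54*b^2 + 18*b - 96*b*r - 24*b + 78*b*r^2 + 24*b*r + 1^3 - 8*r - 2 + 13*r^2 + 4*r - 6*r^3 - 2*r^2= 162*b^3 + b^2*(45 - 234*r) + b*(78*r^2 - 72*r - 6) - 6*r^3 + 11*r^2 - 4*r - 1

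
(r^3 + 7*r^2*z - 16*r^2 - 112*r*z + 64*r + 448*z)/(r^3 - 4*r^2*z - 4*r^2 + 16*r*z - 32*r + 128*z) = (-r^2 - 7*r*z + 8*r + 56*z)/(-r^2 + 4*r*z - 4*r + 16*z)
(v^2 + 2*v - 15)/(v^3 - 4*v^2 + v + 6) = (v + 5)/(v^2 - v - 2)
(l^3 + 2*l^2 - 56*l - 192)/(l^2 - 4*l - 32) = l + 6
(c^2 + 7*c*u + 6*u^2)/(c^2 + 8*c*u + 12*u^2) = (c + u)/(c + 2*u)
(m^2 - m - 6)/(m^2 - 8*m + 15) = (m + 2)/(m - 5)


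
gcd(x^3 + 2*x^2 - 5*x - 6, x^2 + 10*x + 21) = x + 3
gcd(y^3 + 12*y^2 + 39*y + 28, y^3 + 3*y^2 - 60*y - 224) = y^2 + 11*y + 28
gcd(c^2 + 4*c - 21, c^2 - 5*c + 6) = c - 3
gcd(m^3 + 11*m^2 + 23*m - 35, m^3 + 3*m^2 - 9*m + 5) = m^2 + 4*m - 5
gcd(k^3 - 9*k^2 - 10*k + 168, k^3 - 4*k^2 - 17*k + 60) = k + 4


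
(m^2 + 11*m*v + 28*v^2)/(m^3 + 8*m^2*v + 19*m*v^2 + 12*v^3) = (m + 7*v)/(m^2 + 4*m*v + 3*v^2)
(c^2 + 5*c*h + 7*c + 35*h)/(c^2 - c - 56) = (c + 5*h)/(c - 8)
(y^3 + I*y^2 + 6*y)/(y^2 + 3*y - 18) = y*(y^2 + I*y + 6)/(y^2 + 3*y - 18)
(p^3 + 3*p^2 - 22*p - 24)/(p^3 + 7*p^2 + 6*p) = (p - 4)/p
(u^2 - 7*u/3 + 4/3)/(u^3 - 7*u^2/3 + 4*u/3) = 1/u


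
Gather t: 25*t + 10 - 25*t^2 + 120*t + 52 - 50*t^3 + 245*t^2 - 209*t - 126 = -50*t^3 + 220*t^2 - 64*t - 64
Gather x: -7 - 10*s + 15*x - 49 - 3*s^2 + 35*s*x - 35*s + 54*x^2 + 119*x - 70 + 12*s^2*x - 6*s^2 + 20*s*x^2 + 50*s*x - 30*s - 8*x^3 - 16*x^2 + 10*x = -9*s^2 - 75*s - 8*x^3 + x^2*(20*s + 38) + x*(12*s^2 + 85*s + 144) - 126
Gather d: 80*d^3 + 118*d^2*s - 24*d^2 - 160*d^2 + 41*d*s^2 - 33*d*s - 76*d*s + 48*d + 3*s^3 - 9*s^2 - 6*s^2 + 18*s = 80*d^3 + d^2*(118*s - 184) + d*(41*s^2 - 109*s + 48) + 3*s^3 - 15*s^2 + 18*s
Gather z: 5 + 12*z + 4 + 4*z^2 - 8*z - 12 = 4*z^2 + 4*z - 3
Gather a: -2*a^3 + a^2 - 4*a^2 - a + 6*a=-2*a^3 - 3*a^2 + 5*a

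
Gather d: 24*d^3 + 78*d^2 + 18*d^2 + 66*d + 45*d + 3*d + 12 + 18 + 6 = 24*d^3 + 96*d^2 + 114*d + 36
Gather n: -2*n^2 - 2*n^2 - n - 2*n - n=-4*n^2 - 4*n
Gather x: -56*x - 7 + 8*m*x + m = m + x*(8*m - 56) - 7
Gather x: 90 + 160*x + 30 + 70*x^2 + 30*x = 70*x^2 + 190*x + 120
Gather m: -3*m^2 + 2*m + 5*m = -3*m^2 + 7*m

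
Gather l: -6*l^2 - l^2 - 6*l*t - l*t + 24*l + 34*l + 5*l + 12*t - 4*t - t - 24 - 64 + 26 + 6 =-7*l^2 + l*(63 - 7*t) + 7*t - 56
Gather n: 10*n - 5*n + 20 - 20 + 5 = 5*n + 5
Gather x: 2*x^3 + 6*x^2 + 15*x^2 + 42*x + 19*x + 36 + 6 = 2*x^3 + 21*x^2 + 61*x + 42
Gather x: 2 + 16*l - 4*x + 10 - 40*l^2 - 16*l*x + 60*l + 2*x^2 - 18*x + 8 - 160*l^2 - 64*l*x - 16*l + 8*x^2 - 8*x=-200*l^2 + 60*l + 10*x^2 + x*(-80*l - 30) + 20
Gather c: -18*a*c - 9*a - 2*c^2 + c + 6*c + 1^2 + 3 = -9*a - 2*c^2 + c*(7 - 18*a) + 4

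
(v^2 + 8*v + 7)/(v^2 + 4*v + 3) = (v + 7)/(v + 3)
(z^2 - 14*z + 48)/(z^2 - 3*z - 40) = (z - 6)/(z + 5)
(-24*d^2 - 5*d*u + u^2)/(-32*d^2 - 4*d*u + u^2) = (3*d + u)/(4*d + u)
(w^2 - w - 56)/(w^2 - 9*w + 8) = (w + 7)/(w - 1)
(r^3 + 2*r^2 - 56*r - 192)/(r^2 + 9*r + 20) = (r^2 - 2*r - 48)/(r + 5)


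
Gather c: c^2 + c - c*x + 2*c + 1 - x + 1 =c^2 + c*(3 - x) - x + 2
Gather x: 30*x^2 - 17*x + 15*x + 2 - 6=30*x^2 - 2*x - 4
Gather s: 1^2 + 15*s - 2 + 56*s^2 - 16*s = 56*s^2 - s - 1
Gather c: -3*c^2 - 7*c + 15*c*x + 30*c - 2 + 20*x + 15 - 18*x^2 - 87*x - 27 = -3*c^2 + c*(15*x + 23) - 18*x^2 - 67*x - 14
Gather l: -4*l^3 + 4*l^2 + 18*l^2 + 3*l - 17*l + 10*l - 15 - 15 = -4*l^3 + 22*l^2 - 4*l - 30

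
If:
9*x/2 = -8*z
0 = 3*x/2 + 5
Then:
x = -10/3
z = 15/8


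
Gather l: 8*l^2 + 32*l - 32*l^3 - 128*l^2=-32*l^3 - 120*l^2 + 32*l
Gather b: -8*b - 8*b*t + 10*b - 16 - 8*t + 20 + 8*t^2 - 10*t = b*(2 - 8*t) + 8*t^2 - 18*t + 4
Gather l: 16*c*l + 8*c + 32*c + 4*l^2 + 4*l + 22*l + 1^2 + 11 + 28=40*c + 4*l^2 + l*(16*c + 26) + 40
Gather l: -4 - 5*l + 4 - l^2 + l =-l^2 - 4*l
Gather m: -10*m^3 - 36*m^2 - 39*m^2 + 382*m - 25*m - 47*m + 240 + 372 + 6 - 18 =-10*m^3 - 75*m^2 + 310*m + 600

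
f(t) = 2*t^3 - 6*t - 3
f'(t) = 6*t^2 - 6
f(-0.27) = -1.42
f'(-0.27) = -5.56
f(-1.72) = -2.86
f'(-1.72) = 11.75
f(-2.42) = -16.82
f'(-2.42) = 29.14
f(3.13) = 39.55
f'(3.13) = 52.78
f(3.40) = 55.21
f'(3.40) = 63.36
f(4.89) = 201.52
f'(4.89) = 137.47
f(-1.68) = -2.40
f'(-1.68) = 10.93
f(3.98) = 99.21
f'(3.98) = 89.04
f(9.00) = 1401.00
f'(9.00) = 480.00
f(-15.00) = -6663.00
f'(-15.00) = 1344.00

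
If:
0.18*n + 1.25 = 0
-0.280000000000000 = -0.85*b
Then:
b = 0.33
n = -6.94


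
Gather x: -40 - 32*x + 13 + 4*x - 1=-28*x - 28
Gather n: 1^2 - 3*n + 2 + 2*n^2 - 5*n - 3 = 2*n^2 - 8*n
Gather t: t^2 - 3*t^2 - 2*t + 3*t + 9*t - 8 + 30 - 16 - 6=-2*t^2 + 10*t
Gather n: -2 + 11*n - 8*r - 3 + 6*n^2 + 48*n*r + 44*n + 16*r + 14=6*n^2 + n*(48*r + 55) + 8*r + 9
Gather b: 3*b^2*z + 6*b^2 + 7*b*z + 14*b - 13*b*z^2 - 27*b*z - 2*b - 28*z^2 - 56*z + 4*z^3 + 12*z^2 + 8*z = b^2*(3*z + 6) + b*(-13*z^2 - 20*z + 12) + 4*z^3 - 16*z^2 - 48*z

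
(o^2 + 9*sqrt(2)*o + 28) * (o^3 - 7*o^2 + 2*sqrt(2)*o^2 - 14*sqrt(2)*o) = o^5 - 7*o^4 + 11*sqrt(2)*o^4 - 77*sqrt(2)*o^3 + 64*o^3 - 448*o^2 + 56*sqrt(2)*o^2 - 392*sqrt(2)*o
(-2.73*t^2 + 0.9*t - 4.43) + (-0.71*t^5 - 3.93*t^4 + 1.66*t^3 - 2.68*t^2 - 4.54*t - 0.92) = -0.71*t^5 - 3.93*t^4 + 1.66*t^3 - 5.41*t^2 - 3.64*t - 5.35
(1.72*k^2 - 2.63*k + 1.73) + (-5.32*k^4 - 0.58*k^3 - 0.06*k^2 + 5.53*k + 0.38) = -5.32*k^4 - 0.58*k^3 + 1.66*k^2 + 2.9*k + 2.11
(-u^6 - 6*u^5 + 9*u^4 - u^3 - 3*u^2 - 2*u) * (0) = 0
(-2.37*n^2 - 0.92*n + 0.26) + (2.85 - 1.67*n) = -2.37*n^2 - 2.59*n + 3.11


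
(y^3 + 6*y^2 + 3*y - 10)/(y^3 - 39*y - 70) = (y - 1)/(y - 7)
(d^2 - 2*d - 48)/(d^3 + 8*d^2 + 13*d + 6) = (d - 8)/(d^2 + 2*d + 1)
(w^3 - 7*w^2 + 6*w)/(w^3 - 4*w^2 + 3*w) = (w - 6)/(w - 3)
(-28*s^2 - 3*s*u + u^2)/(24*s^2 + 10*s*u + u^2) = (-7*s + u)/(6*s + u)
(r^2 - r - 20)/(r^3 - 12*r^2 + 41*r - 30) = (r + 4)/(r^2 - 7*r + 6)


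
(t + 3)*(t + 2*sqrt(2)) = t^2 + 2*sqrt(2)*t + 3*t + 6*sqrt(2)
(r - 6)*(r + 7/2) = r^2 - 5*r/2 - 21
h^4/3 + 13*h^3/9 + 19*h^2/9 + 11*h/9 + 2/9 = (h/3 + 1/3)*(h + 1/3)*(h + 1)*(h + 2)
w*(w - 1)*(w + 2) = w^3 + w^2 - 2*w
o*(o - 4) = o^2 - 4*o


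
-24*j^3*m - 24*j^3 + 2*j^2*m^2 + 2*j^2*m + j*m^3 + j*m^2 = (-4*j + m)*(6*j + m)*(j*m + j)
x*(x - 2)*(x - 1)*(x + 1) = x^4 - 2*x^3 - x^2 + 2*x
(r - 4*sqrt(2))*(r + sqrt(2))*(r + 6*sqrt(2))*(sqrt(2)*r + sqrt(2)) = sqrt(2)*r^4 + sqrt(2)*r^3 + 6*r^3 - 44*sqrt(2)*r^2 + 6*r^2 - 96*r - 44*sqrt(2)*r - 96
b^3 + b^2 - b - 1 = (b - 1)*(b + 1)^2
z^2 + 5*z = z*(z + 5)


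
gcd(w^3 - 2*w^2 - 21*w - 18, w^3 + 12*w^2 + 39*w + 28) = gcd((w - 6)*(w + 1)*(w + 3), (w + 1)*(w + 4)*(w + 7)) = w + 1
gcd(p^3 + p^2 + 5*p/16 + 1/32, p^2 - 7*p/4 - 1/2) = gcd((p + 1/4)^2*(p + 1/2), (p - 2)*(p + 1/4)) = p + 1/4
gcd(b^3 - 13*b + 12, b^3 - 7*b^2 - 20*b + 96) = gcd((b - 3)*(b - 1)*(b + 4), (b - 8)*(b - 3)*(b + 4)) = b^2 + b - 12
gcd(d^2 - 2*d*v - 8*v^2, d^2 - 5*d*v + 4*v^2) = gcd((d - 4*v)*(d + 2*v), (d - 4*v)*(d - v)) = -d + 4*v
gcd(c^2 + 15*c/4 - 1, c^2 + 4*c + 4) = 1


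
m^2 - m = m*(m - 1)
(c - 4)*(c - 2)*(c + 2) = c^3 - 4*c^2 - 4*c + 16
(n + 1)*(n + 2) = n^2 + 3*n + 2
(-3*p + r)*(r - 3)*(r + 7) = -3*p*r^2 - 12*p*r + 63*p + r^3 + 4*r^2 - 21*r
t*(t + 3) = t^2 + 3*t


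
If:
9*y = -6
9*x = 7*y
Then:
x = -14/27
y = -2/3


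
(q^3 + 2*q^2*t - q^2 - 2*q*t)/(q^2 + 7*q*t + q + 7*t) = q*(q^2 + 2*q*t - q - 2*t)/(q^2 + 7*q*t + q + 7*t)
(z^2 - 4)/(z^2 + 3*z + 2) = (z - 2)/(z + 1)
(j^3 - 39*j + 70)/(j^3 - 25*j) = (j^2 + 5*j - 14)/(j*(j + 5))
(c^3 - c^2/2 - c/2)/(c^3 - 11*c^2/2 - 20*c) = (-2*c^2 + c + 1)/(-2*c^2 + 11*c + 40)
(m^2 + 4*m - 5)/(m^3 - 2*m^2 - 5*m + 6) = (m + 5)/(m^2 - m - 6)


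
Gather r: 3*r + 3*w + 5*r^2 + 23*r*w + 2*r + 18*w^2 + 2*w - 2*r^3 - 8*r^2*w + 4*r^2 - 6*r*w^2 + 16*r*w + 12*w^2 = -2*r^3 + r^2*(9 - 8*w) + r*(-6*w^2 + 39*w + 5) + 30*w^2 + 5*w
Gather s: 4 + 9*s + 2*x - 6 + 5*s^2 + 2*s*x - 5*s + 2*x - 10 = 5*s^2 + s*(2*x + 4) + 4*x - 12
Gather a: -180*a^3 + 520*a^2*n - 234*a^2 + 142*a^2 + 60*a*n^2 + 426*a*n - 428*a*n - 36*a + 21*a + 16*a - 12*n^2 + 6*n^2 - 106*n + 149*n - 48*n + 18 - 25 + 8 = -180*a^3 + a^2*(520*n - 92) + a*(60*n^2 - 2*n + 1) - 6*n^2 - 5*n + 1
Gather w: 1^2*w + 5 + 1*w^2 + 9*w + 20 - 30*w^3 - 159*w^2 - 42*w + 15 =-30*w^3 - 158*w^2 - 32*w + 40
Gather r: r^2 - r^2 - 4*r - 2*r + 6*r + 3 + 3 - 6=0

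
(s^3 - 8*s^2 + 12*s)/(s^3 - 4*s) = (s - 6)/(s + 2)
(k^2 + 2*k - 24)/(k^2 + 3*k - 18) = (k - 4)/(k - 3)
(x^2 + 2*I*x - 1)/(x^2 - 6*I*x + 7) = (x + I)/(x - 7*I)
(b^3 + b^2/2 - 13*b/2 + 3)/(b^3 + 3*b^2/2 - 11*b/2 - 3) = (2*b - 1)/(2*b + 1)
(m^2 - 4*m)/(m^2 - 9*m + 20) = m/(m - 5)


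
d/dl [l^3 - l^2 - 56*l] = 3*l^2 - 2*l - 56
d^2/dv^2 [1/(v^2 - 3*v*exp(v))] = (v*(v - 3*exp(v))*(3*v*exp(v) + 6*exp(v) - 2) + 2*(3*v*exp(v) - 2*v + 3*exp(v))^2)/(v^3*(v - 3*exp(v))^3)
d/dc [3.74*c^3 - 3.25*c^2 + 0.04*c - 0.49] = 11.22*c^2 - 6.5*c + 0.04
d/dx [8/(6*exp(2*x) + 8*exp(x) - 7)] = (-96*exp(x) - 64)*exp(x)/(6*exp(2*x) + 8*exp(x) - 7)^2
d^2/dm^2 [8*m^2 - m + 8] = 16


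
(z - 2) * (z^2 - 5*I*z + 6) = z^3 - 2*z^2 - 5*I*z^2 + 6*z + 10*I*z - 12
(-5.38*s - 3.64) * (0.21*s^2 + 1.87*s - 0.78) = -1.1298*s^3 - 10.825*s^2 - 2.6104*s + 2.8392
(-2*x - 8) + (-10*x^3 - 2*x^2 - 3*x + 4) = -10*x^3 - 2*x^2 - 5*x - 4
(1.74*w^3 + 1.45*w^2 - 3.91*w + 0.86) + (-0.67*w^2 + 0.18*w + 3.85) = 1.74*w^3 + 0.78*w^2 - 3.73*w + 4.71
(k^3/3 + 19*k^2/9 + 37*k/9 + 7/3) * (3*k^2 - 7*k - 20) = k^5 + 4*k^4 - 82*k^3/9 - 64*k^2 - 887*k/9 - 140/3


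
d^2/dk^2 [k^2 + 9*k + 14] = 2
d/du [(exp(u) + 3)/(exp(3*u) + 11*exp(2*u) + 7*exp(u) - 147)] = 2*(-exp(2*u) - 3*exp(u) - 12)*exp(u)/(exp(5*u) + 15*exp(4*u) + 30*exp(3*u) - 350*exp(2*u) - 735*exp(u) + 3087)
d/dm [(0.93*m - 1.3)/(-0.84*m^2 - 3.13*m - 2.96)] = (0.7812*m^2 - 2.184*m - 6.8218)/(0.7056*m^4 + 5.2584*m^3 + 14.7697*m^2 + 18.5296*m + 8.7616)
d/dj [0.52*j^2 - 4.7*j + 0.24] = 1.04*j - 4.7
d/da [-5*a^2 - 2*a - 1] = -10*a - 2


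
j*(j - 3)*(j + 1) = j^3 - 2*j^2 - 3*j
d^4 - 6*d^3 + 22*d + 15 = (d - 5)*(d - 3)*(d + 1)^2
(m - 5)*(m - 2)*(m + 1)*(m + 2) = m^4 - 4*m^3 - 9*m^2 + 16*m + 20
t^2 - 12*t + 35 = (t - 7)*(t - 5)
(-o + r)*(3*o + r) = -3*o^2 + 2*o*r + r^2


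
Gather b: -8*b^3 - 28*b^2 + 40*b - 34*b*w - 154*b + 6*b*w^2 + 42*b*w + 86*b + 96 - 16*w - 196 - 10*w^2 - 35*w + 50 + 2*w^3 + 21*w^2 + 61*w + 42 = -8*b^3 - 28*b^2 + b*(6*w^2 + 8*w - 28) + 2*w^3 + 11*w^2 + 10*w - 8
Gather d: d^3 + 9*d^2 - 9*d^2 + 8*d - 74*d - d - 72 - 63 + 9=d^3 - 67*d - 126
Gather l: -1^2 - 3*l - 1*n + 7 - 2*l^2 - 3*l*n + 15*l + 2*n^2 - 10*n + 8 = -2*l^2 + l*(12 - 3*n) + 2*n^2 - 11*n + 14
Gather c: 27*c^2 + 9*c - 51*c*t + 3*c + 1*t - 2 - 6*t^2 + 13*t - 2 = 27*c^2 + c*(12 - 51*t) - 6*t^2 + 14*t - 4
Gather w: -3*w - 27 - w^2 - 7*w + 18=-w^2 - 10*w - 9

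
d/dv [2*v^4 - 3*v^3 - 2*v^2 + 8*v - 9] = 8*v^3 - 9*v^2 - 4*v + 8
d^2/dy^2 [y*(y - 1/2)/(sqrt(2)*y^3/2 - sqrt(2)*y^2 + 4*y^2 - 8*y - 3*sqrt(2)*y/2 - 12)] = 2*(2*y^6 - 3*y^5 + 24*y^4 + 36*sqrt(2)*y^4 + 77*y^3 + 168*sqrt(2)*y^3 - 216*sqrt(2)*y^2 + 576*y^2 - 288*y + 72*sqrt(2)*y + 36*sqrt(2) + 768)/(sqrt(2)*y^9 - 6*sqrt(2)*y^8 + 24*y^8 - 144*y^7 + 99*sqrt(2)*y^7 - 548*sqrt(2)*y^6 + 328*y^6 - 864*y^5 + 279*sqrt(2)*y^5 + 552*y^4 + 2634*sqrt(2)*y^4 - 891*sqrt(2)*y^3 + 5872*y^3 - 5184*sqrt(2)*y^2 - 2952*y^2 - 13824*y - 2592*sqrt(2)*y - 6912)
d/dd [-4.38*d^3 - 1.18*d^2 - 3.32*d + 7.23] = -13.14*d^2 - 2.36*d - 3.32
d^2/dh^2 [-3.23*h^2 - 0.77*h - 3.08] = -6.46000000000000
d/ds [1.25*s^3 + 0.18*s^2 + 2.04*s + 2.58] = 3.75*s^2 + 0.36*s + 2.04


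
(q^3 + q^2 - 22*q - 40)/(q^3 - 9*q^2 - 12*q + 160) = (q + 2)/(q - 8)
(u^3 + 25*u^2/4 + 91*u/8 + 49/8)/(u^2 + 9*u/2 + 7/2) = u + 7/4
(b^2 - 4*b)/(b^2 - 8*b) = (b - 4)/(b - 8)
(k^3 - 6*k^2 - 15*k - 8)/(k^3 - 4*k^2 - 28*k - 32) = (k^2 + 2*k + 1)/(k^2 + 4*k + 4)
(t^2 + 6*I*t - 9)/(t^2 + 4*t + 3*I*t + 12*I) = (t + 3*I)/(t + 4)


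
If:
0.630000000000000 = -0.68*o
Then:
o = -0.93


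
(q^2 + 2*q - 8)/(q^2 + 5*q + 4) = (q - 2)/(q + 1)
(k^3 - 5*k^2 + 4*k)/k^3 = 1 - 5/k + 4/k^2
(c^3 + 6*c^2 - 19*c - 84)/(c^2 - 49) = (c^2 - c - 12)/(c - 7)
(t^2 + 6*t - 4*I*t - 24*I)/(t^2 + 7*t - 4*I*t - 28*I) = (t + 6)/(t + 7)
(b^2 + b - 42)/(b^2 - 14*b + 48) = (b + 7)/(b - 8)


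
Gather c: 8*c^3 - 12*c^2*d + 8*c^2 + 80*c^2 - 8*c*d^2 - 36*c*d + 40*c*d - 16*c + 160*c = 8*c^3 + c^2*(88 - 12*d) + c*(-8*d^2 + 4*d + 144)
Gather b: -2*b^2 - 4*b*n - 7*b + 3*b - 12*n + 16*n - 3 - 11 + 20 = -2*b^2 + b*(-4*n - 4) + 4*n + 6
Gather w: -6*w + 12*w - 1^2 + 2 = 6*w + 1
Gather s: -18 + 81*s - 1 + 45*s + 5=126*s - 14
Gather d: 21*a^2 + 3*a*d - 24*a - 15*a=21*a^2 + 3*a*d - 39*a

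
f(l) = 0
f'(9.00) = 0.00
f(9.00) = 0.00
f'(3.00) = 0.00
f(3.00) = 0.00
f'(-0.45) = 0.00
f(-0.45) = 0.00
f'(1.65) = 0.00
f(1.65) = 0.00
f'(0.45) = 0.00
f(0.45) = 0.00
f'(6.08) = 0.00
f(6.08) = 0.00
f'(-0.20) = 0.00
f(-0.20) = 0.00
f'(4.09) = 0.00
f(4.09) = 0.00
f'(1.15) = 0.00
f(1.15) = 0.00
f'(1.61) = 0.00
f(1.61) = 0.00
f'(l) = 0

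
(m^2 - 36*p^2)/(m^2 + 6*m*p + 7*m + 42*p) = (m - 6*p)/(m + 7)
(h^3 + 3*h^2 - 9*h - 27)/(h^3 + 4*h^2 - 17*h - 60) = (h^2 - 9)/(h^2 + h - 20)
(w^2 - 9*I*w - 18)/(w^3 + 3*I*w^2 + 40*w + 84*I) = (w - 3*I)/(w^2 + 9*I*w - 14)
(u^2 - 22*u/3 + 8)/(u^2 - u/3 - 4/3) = (u - 6)/(u + 1)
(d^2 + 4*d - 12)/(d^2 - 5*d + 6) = (d + 6)/(d - 3)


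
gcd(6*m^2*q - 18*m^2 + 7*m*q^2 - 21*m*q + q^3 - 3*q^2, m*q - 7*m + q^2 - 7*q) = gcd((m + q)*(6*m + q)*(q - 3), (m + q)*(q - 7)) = m + q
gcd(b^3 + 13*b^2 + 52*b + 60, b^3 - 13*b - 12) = 1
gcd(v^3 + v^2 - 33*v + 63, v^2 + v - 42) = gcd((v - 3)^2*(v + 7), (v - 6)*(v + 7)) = v + 7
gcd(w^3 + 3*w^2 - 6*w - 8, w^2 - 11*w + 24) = 1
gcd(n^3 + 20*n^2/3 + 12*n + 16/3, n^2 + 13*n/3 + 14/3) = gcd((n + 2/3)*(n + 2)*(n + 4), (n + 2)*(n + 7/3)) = n + 2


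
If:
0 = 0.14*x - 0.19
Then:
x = 1.36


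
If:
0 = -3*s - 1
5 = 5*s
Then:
No Solution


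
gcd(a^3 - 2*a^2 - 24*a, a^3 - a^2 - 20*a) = a^2 + 4*a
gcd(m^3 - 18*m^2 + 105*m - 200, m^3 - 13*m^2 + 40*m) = m^2 - 13*m + 40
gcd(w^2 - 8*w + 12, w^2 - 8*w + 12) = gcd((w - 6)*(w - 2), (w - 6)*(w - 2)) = w^2 - 8*w + 12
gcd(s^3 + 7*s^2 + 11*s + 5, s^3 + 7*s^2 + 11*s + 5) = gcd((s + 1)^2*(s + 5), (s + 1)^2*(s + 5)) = s^3 + 7*s^2 + 11*s + 5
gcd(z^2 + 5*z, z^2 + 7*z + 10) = z + 5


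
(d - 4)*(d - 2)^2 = d^3 - 8*d^2 + 20*d - 16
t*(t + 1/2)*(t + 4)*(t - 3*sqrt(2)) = t^4 - 3*sqrt(2)*t^3 + 9*t^3/2 - 27*sqrt(2)*t^2/2 + 2*t^2 - 6*sqrt(2)*t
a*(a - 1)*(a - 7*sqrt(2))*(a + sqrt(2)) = a^4 - 6*sqrt(2)*a^3 - a^3 - 14*a^2 + 6*sqrt(2)*a^2 + 14*a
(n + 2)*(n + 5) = n^2 + 7*n + 10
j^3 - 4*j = j*(j - 2)*(j + 2)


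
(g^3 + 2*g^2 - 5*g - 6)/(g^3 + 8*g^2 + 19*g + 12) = (g - 2)/(g + 4)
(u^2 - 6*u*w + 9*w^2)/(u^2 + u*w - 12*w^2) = (u - 3*w)/(u + 4*w)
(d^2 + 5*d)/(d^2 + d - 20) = d/(d - 4)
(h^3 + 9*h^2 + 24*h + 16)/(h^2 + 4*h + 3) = (h^2 + 8*h + 16)/(h + 3)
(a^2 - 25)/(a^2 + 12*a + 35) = (a - 5)/(a + 7)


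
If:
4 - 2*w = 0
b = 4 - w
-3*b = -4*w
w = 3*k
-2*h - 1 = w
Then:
No Solution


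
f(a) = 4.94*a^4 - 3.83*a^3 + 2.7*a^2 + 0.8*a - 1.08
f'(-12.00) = -35863.84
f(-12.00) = 109432.20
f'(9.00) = 13523.75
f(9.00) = 29844.09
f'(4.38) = 1464.41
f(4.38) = 1550.52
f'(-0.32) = -2.75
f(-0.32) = -0.88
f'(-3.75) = -1223.06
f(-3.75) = 1212.77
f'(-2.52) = -401.99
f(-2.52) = 274.56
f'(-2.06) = -231.82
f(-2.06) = 131.17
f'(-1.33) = -73.19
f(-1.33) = 27.10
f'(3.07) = 480.83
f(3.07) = 354.82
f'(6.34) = 4608.83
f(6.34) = 7117.97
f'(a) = 19.76*a^3 - 11.49*a^2 + 5.4*a + 0.8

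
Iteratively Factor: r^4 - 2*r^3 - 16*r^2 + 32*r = (r)*(r^3 - 2*r^2 - 16*r + 32) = r*(r + 4)*(r^2 - 6*r + 8) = r*(r - 2)*(r + 4)*(r - 4)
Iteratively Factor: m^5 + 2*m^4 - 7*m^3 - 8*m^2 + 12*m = (m - 2)*(m^4 + 4*m^3 + m^2 - 6*m) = m*(m - 2)*(m^3 + 4*m^2 + m - 6) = m*(m - 2)*(m + 3)*(m^2 + m - 2) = m*(m - 2)*(m - 1)*(m + 3)*(m + 2)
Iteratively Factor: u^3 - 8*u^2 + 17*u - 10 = (u - 2)*(u^2 - 6*u + 5) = (u - 2)*(u - 1)*(u - 5)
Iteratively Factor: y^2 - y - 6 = (y - 3)*(y + 2)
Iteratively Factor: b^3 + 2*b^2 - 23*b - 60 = (b - 5)*(b^2 + 7*b + 12) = (b - 5)*(b + 4)*(b + 3)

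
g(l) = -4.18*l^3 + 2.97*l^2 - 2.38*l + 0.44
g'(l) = -12.54*l^2 + 5.94*l - 2.38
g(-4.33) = 405.77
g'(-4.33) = -263.21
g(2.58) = -57.72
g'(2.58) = -70.53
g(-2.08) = 55.86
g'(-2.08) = -68.99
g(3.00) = -92.83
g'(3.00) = -97.42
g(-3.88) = 298.54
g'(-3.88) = -214.21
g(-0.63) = 4.16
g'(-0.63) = -11.10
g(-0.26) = 1.33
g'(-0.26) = -4.77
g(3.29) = -124.10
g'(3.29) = -118.57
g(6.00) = -809.80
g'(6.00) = -418.18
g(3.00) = -92.83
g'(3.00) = -97.42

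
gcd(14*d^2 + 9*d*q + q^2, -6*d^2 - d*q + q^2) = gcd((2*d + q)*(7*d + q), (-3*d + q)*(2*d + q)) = 2*d + q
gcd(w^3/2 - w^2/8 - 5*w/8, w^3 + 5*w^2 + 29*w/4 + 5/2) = 1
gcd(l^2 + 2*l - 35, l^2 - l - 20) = l - 5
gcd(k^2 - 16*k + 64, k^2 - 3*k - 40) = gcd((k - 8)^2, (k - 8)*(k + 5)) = k - 8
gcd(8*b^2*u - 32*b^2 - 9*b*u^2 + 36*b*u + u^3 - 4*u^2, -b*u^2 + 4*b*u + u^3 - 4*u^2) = -b*u + 4*b + u^2 - 4*u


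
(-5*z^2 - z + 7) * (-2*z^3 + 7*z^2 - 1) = 10*z^5 - 33*z^4 - 21*z^3 + 54*z^2 + z - 7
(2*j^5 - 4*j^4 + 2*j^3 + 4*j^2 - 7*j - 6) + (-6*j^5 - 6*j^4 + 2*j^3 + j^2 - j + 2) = -4*j^5 - 10*j^4 + 4*j^3 + 5*j^2 - 8*j - 4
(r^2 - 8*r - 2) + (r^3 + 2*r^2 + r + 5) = r^3 + 3*r^2 - 7*r + 3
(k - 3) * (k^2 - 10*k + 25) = k^3 - 13*k^2 + 55*k - 75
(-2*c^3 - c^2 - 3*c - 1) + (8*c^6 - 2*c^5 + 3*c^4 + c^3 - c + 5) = 8*c^6 - 2*c^5 + 3*c^4 - c^3 - c^2 - 4*c + 4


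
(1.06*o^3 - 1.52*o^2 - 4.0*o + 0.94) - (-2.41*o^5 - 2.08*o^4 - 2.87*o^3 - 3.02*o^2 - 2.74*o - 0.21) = 2.41*o^5 + 2.08*o^4 + 3.93*o^3 + 1.5*o^2 - 1.26*o + 1.15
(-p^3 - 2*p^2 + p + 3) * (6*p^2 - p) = -6*p^5 - 11*p^4 + 8*p^3 + 17*p^2 - 3*p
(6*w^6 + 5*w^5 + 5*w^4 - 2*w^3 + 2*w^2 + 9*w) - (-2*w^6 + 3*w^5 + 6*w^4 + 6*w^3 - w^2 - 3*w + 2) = 8*w^6 + 2*w^5 - w^4 - 8*w^3 + 3*w^2 + 12*w - 2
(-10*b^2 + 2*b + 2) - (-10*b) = -10*b^2 + 12*b + 2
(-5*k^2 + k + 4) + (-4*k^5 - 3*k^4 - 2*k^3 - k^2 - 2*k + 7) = -4*k^5 - 3*k^4 - 2*k^3 - 6*k^2 - k + 11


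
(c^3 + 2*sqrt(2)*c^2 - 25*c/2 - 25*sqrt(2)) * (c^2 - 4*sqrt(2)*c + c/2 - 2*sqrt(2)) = c^5 - 2*sqrt(2)*c^4 + c^4/2 - 57*c^3/2 - sqrt(2)*c^3 - 57*c^2/4 + 25*sqrt(2)*c^2 + 25*sqrt(2)*c/2 + 200*c + 100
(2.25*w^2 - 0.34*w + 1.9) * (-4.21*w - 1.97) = -9.4725*w^3 - 3.0011*w^2 - 7.3292*w - 3.743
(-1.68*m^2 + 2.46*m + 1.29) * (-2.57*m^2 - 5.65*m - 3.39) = 4.3176*m^4 + 3.1698*m^3 - 11.5191*m^2 - 15.6279*m - 4.3731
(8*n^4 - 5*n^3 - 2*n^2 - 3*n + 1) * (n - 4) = 8*n^5 - 37*n^4 + 18*n^3 + 5*n^2 + 13*n - 4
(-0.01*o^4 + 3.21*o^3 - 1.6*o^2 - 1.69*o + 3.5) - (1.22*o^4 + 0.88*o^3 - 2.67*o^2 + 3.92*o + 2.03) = -1.23*o^4 + 2.33*o^3 + 1.07*o^2 - 5.61*o + 1.47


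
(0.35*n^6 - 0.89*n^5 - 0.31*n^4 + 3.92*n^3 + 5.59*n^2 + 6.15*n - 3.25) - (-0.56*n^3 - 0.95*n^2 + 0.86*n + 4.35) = 0.35*n^6 - 0.89*n^5 - 0.31*n^4 + 4.48*n^3 + 6.54*n^2 + 5.29*n - 7.6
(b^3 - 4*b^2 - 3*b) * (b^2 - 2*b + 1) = b^5 - 6*b^4 + 6*b^3 + 2*b^2 - 3*b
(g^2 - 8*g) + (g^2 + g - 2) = 2*g^2 - 7*g - 2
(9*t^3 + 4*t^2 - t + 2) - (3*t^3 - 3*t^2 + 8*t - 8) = 6*t^3 + 7*t^2 - 9*t + 10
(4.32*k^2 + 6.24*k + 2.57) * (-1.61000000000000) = -6.9552*k^2 - 10.0464*k - 4.1377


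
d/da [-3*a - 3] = -3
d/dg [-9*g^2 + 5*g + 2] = 5 - 18*g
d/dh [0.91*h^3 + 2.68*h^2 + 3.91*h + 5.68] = 2.73*h^2 + 5.36*h + 3.91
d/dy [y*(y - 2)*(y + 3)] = 3*y^2 + 2*y - 6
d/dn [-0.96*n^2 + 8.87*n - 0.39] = 8.87 - 1.92*n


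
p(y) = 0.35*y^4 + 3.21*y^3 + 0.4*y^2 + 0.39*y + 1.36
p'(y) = 1.4*y^3 + 9.63*y^2 + 0.8*y + 0.39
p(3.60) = 216.50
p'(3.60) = 193.39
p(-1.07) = -2.07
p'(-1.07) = 8.84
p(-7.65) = -216.61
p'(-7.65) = -68.93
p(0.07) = 1.39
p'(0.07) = 0.49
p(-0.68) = 0.35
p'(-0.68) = 3.86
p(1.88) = 29.21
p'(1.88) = 45.23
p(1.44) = 13.84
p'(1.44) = 25.69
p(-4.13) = -117.73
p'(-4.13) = 62.72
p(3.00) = 121.15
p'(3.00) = 127.26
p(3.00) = 121.15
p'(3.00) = 127.26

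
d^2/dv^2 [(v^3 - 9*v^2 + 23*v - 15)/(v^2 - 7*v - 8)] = 2*(17*v^3 - 93*v^2 + 1059*v - 2719)/(v^6 - 21*v^5 + 123*v^4 - 7*v^3 - 984*v^2 - 1344*v - 512)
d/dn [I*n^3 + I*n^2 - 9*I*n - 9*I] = I*(3*n^2 + 2*n - 9)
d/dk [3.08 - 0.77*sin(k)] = -0.77*cos(k)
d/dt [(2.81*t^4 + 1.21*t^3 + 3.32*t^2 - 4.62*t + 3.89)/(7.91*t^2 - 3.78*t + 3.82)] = (44.4542*t^5 - 22.2943*t^4 + 33.7892*t^3 + 37.8612*t^2 - 36.175*t - 2.9442)/(62.5681*t^4 - 59.7996*t^3 + 74.7208*t^2 - 28.8792*t + 14.5924)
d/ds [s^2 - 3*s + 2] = 2*s - 3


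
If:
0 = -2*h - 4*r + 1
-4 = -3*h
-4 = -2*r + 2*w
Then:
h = 4/3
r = -5/12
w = -29/12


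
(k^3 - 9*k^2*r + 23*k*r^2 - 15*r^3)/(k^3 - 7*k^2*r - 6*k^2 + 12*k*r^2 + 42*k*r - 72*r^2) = (-k^2 + 6*k*r - 5*r^2)/(-k^2 + 4*k*r + 6*k - 24*r)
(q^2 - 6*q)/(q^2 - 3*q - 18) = q/(q + 3)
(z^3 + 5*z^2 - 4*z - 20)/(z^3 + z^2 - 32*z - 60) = (z - 2)/(z - 6)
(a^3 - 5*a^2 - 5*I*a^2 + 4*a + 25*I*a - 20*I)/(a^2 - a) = a - 4 - 5*I + 20*I/a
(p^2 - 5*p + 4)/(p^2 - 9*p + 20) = (p - 1)/(p - 5)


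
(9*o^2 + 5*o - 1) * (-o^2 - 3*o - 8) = -9*o^4 - 32*o^3 - 86*o^2 - 37*o + 8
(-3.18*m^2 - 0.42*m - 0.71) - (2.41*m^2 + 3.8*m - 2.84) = -5.59*m^2 - 4.22*m + 2.13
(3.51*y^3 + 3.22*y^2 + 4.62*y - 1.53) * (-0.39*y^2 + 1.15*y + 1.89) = -1.3689*y^5 + 2.7807*y^4 + 8.5351*y^3 + 11.9955*y^2 + 6.9723*y - 2.8917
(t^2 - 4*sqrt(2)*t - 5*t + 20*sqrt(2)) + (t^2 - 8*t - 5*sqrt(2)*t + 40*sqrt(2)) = 2*t^2 - 13*t - 9*sqrt(2)*t + 60*sqrt(2)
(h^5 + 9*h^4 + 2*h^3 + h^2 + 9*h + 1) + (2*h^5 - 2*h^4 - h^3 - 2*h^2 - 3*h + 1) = 3*h^5 + 7*h^4 + h^3 - h^2 + 6*h + 2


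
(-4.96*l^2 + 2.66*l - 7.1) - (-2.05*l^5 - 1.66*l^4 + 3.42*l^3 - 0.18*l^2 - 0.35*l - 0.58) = 2.05*l^5 + 1.66*l^4 - 3.42*l^3 - 4.78*l^2 + 3.01*l - 6.52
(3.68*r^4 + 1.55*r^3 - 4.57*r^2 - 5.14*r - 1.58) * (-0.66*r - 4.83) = -2.4288*r^5 - 18.7974*r^4 - 4.4703*r^3 + 25.4655*r^2 + 25.869*r + 7.6314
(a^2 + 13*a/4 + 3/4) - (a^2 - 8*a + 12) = 45*a/4 - 45/4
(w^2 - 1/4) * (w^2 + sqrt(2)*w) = w^4 + sqrt(2)*w^3 - w^2/4 - sqrt(2)*w/4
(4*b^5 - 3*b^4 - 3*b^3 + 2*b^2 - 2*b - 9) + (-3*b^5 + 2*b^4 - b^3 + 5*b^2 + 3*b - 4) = b^5 - b^4 - 4*b^3 + 7*b^2 + b - 13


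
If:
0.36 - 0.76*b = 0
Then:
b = 0.47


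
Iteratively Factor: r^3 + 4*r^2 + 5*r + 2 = (r + 1)*(r^2 + 3*r + 2) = (r + 1)^2*(r + 2)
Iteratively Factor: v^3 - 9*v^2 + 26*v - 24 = (v - 2)*(v^2 - 7*v + 12) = (v - 4)*(v - 2)*(v - 3)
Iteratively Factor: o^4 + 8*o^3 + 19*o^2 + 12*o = (o + 3)*(o^3 + 5*o^2 + 4*o) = (o + 1)*(o + 3)*(o^2 + 4*o) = (o + 1)*(o + 3)*(o + 4)*(o)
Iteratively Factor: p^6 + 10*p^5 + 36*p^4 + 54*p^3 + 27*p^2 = (p + 1)*(p^5 + 9*p^4 + 27*p^3 + 27*p^2) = (p + 1)*(p + 3)*(p^4 + 6*p^3 + 9*p^2) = p*(p + 1)*(p + 3)*(p^3 + 6*p^2 + 9*p) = p*(p + 1)*(p + 3)^2*(p^2 + 3*p) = p*(p + 1)*(p + 3)^3*(p)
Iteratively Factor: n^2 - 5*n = (n)*(n - 5)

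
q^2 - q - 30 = (q - 6)*(q + 5)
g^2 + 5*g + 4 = (g + 1)*(g + 4)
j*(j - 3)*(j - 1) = j^3 - 4*j^2 + 3*j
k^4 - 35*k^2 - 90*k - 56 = (k - 7)*(k + 1)*(k + 2)*(k + 4)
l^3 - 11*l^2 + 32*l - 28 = (l - 7)*(l - 2)^2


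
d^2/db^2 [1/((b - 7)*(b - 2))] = 2*((b - 7)^2 + (b - 7)*(b - 2) + (b - 2)^2)/((b - 7)^3*(b - 2)^3)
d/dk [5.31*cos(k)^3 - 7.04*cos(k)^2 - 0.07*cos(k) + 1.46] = (-15.93*cos(k)^2 + 14.08*cos(k) + 0.07)*sin(k)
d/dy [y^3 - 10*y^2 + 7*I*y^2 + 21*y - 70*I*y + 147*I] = 3*y^2 + y*(-20 + 14*I) + 21 - 70*I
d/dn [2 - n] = -1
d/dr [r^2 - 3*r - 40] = 2*r - 3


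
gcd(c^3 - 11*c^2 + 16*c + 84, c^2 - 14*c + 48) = c - 6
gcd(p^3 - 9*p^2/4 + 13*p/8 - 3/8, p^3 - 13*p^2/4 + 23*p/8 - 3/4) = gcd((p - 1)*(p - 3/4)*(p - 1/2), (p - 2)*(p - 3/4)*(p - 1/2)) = p^2 - 5*p/4 + 3/8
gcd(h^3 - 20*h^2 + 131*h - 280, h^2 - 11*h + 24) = h - 8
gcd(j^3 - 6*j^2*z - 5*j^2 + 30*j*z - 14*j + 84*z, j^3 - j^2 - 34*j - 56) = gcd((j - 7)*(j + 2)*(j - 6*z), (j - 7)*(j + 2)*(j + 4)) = j^2 - 5*j - 14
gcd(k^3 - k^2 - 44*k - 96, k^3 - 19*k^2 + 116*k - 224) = k - 8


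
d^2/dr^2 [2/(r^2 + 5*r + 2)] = 4*(-r^2 - 5*r + (2*r + 5)^2 - 2)/(r^2 + 5*r + 2)^3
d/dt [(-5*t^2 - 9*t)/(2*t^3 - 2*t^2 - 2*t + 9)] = (10*t^4 + 36*t^3 - 8*t^2 - 90*t - 81)/(4*t^6 - 8*t^5 - 4*t^4 + 44*t^3 - 32*t^2 - 36*t + 81)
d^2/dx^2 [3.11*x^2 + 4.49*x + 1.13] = 6.22000000000000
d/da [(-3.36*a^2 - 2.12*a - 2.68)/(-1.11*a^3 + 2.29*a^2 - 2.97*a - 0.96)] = (-3.7296*a^4 - 4.7064*a^3 + 5.9096*a^2 + 18.7256*a - 5.9244)/(1.2321*a^6 - 5.0838*a^5 + 11.8375*a^4 - 11.4714*a^3 + 4.4241*a^2 + 5.7024*a + 0.9216)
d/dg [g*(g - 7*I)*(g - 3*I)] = 3*g^2 - 20*I*g - 21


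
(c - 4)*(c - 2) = c^2 - 6*c + 8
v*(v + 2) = v^2 + 2*v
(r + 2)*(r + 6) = r^2 + 8*r + 12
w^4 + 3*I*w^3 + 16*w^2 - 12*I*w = w*(w - 2*I)*(w - I)*(w + 6*I)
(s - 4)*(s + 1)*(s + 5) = s^3 + 2*s^2 - 19*s - 20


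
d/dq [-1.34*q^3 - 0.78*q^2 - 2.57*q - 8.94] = -4.02*q^2 - 1.56*q - 2.57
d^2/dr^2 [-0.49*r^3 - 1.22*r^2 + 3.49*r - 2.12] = -2.94*r - 2.44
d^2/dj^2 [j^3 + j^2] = 6*j + 2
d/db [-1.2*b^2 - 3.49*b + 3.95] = -2.4*b - 3.49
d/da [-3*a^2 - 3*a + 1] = -6*a - 3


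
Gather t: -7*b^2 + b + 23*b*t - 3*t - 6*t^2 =-7*b^2 + b - 6*t^2 + t*(23*b - 3)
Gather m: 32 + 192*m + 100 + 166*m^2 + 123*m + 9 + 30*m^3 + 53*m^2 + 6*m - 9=30*m^3 + 219*m^2 + 321*m + 132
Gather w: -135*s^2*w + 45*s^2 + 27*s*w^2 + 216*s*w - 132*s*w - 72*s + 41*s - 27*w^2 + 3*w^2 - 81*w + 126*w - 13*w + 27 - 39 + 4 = 45*s^2 - 31*s + w^2*(27*s - 24) + w*(-135*s^2 + 84*s + 32) - 8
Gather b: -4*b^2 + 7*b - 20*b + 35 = -4*b^2 - 13*b + 35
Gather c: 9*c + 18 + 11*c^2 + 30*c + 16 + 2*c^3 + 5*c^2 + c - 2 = 2*c^3 + 16*c^2 + 40*c + 32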